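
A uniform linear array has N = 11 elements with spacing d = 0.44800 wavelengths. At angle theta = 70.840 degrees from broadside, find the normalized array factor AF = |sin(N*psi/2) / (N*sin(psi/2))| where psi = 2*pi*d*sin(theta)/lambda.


psi = 2*pi*0.44800*sin(70.840 deg) = 2.658940 rad
AF = |sin(11*2.658940/2) / (11*sin(2.658940/2))| = 0.08274

0.08274


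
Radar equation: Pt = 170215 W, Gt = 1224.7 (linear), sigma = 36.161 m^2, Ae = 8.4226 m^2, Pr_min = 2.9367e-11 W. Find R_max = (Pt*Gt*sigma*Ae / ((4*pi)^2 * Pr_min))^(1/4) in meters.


R^4 = 170215*1224.7*36.161*8.4226 / ((4*pi)^2 * 2.9367e-11) = 1.369099e+19
R_max = 1.369099e+19^0.25 = 60829 m

60829 m


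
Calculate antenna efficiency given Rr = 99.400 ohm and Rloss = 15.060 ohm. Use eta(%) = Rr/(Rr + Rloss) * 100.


eta = 99.400 / (99.400 + 15.060) * 100 = 86.84%

86.84%


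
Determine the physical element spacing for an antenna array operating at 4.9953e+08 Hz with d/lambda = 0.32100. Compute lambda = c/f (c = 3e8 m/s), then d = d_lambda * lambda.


lambda = c / f = 3.0000e+08 / 4.9953e+08 = 0.6005645 m
d = 0.32100 * 0.6005645 = 0.1928 m

0.1928 m


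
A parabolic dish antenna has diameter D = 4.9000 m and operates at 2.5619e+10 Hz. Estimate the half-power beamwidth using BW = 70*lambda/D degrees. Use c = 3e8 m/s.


lambda = c / f = 3.0000e+08 / 2.5619e+10 = 0.01171006 m
BW = 70 * 0.01171006 / 4.9000 = 0.1673 deg

0.1673 deg


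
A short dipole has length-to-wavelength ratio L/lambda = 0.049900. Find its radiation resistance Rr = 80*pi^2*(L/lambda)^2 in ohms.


Rr = 80 * pi^2 * (0.049900)^2 = 80 * 9.869604 * 2.490010e-03 = 1.966 ohm

1.966 ohm


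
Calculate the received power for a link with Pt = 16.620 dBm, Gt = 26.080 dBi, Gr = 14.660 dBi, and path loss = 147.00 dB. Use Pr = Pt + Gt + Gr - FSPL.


Pr = 16.620 + 26.080 + 14.660 - 147.00 = -89.64 dBm

-89.64 dBm


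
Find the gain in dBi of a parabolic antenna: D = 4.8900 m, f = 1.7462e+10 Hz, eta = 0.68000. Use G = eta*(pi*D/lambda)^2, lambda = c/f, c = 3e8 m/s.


lambda = c / f = 3.0000e+08 / 1.7462e+10 = 0.01718016 m
G_linear = 0.68000 * (pi * 4.8900 / 0.01718016)^2 = 543715.8
G_dBi = 10 * log10(543715.8) = 57.35 dBi

57.35 dBi


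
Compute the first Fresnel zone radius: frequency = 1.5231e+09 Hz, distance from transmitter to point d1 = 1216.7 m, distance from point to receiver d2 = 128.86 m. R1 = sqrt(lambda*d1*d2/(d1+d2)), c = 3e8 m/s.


lambda = c / f = 3.0000e+08 / 1.5231e+09 = 0.1969667 m
R1 = sqrt(0.1969667 * 1216.7 * 128.86 / (1216.7 + 128.86)) = 4.791 m

4.791 m


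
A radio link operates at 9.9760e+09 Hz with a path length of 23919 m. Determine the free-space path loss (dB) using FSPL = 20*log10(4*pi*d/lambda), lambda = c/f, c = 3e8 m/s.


lambda = c / f = 3.0000e+08 / 9.9760e+09 = 0.03007217 m
FSPL = 20 * log10(4*pi*23919/0.03007217) = 140.0 dB

140.0 dB


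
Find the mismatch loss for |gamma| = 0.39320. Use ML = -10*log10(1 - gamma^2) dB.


ML = -10 * log10(1 - 0.39320^2) = -10 * log10(0.84539376) = 0.7294 dB

0.7294 dB


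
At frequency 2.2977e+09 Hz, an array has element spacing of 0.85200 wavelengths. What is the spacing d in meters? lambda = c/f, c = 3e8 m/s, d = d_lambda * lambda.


lambda = c / f = 3.0000e+08 / 2.2977e+09 = 0.1305653 m
d = 0.85200 * 0.1305653 = 0.1112 m

0.1112 m


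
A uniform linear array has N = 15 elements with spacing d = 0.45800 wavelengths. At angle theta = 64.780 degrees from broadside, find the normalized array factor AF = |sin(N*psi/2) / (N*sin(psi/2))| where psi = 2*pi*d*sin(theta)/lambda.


psi = 2*pi*0.45800*sin(64.780 deg) = 2.603392 rad
AF = |sin(15*2.603392/2) / (15*sin(2.603392/2))| = 0.04326

0.04326


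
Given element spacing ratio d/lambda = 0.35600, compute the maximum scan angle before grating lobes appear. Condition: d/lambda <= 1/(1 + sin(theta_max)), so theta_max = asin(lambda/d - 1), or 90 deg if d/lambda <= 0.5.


lambda/d - 1 = 1/0.35600 - 1 = 1.808989 >= 1
d/lambda <= 0.5, so the array can scan to endfire without grating lobes: theta_max = 90 deg

90 deg


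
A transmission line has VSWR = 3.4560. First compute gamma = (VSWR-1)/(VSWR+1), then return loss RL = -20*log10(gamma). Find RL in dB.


gamma = (3.4560 - 1) / (3.4560 + 1) = 0.5511670
RL = -20 * log10(0.5511670) = 5.174 dB

5.174 dB


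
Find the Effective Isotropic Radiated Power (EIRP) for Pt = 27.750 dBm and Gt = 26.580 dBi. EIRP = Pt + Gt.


EIRP = Pt + Gt = 27.750 + 26.580 = 54.33 dBm

54.33 dBm


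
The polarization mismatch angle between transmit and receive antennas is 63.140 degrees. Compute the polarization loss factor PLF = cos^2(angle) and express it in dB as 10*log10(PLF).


PLF_linear = cos^2(63.140 deg) = 0.2041341
PLF_dB = 10 * log10(0.2041341) = -6.901 dB

-6.901 dB


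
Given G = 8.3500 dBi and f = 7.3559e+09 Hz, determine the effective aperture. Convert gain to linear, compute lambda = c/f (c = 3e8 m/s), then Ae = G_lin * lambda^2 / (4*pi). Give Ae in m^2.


lambda = c / f = 3.0000e+08 / 7.3559e+09 = 0.04078359 m
G_linear = 10^(8.3500/10) = 6.839116
Ae = G_linear * lambda^2 / (4*pi) = 6.839116 * 0.04078359^2 / (4*pi) = 9.052e-04 m^2

9.052e-04 m^2


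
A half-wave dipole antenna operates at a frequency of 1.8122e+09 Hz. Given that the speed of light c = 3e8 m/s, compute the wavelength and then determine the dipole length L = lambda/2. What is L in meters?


lambda = c / f = 3.0000e+08 / 1.8122e+09 = 0.1655446 m
L = lambda / 2 = 0.1655446 / 2 = 0.08277 m

0.08277 m


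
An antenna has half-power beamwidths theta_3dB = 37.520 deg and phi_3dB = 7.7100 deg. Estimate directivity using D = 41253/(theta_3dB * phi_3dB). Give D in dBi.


D_linear = 41253 / (37.520 * 7.7100) = 142.6062
D_dBi = 10 * log10(142.6062) = 21.54 dBi

21.54 dBi


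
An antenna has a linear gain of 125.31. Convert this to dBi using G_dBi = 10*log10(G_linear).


G_dBi = 10 * log10(125.31) = 20.98 dBi

20.98 dBi


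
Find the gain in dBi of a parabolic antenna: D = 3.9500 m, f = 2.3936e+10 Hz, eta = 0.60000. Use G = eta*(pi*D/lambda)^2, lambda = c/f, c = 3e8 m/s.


lambda = c / f = 3.0000e+08 / 2.3936e+10 = 0.01253342 m
G_linear = 0.60000 * (pi * 3.9500 / 0.01253342)^2 = 588174.2
G_dBi = 10 * log10(588174.2) = 57.70 dBi

57.70 dBi


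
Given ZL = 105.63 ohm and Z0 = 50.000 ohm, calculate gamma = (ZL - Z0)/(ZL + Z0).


gamma = (105.63 - 50.000) / (105.63 + 50.000) = 0.3575

0.3575


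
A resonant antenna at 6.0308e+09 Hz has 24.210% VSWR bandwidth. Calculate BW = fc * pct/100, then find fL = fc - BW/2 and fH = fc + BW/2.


BW = 6.0308e+09 * 24.210/100 = 1.460057e+09 Hz
fL = 6.0308e+09 - 1.460057e+09/2 = 5.301e+09 Hz
fH = 6.0308e+09 + 1.460057e+09/2 = 6.761e+09 Hz

BW=1.460e+09 Hz, fL=5.301e+09 Hz, fH=6.761e+09 Hz


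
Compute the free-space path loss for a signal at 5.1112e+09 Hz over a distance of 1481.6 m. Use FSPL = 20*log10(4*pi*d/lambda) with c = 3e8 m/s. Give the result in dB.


lambda = c / f = 3.0000e+08 / 5.1112e+09 = 0.05869463 m
FSPL = 20 * log10(4*pi*1481.6/0.05869463) = 110.0 dB

110.0 dB


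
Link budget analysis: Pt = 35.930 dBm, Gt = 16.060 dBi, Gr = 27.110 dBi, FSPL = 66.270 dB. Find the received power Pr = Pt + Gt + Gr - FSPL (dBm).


Pr = 35.930 + 16.060 + 27.110 - 66.270 = 12.83 dBm

12.83 dBm


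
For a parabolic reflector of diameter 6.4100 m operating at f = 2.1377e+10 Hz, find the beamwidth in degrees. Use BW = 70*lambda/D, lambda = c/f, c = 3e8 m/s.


lambda = c / f = 3.0000e+08 / 2.1377e+10 = 0.01403377 m
BW = 70 * 0.01403377 / 6.4100 = 0.1533 deg

0.1533 deg


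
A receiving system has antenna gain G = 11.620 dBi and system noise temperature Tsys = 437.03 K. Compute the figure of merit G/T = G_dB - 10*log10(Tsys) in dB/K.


G/T = 11.620 - 10*log10(437.03) = 11.620 - 26.40511 = -14.79 dB/K

-14.79 dB/K


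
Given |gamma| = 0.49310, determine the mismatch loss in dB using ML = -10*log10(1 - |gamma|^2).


ML = -10 * log10(1 - 0.49310^2) = -10 * log10(0.75685239) = 1.210 dB

1.210 dB


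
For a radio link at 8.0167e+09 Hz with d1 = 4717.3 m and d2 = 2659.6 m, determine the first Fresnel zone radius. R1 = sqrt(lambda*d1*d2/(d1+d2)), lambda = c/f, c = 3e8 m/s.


lambda = c / f = 3.0000e+08 / 8.0167e+09 = 0.03742188 m
R1 = sqrt(0.03742188 * 4717.3 * 2659.6 / (4717.3 + 2659.6)) = 7.978 m

7.978 m


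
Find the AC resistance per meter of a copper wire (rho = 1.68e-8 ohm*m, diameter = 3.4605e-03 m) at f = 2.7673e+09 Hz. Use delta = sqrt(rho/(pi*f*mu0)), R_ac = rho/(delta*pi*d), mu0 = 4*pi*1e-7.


delta = sqrt(1.68e-8 / (pi * 2.7673e+09 * 4*pi*1e-7)) = 1.240071e-06 m
R_ac = 1.68e-8 / (1.240071e-06 * pi * 3.4605e-03) = 1.246 ohm/m

1.246 ohm/m


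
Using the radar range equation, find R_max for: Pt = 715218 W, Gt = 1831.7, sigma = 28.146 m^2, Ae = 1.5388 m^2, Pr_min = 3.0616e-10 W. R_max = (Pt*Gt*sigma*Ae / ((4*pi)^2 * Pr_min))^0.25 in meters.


R^4 = 715218*1831.7*28.146*1.5388 / ((4*pi)^2 * 3.0616e-10) = 1.173609e+18
R_max = 1.173609e+18^0.25 = 32914 m

32914 m


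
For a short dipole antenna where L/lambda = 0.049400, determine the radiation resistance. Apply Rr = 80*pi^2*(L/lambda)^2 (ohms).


Rr = 80 * pi^2 * (0.049400)^2 = 80 * 9.869604 * 2.440360e-03 = 1.927 ohm

1.927 ohm


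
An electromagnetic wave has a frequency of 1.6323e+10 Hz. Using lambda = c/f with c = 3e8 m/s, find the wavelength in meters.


lambda = c / f = 3.0000e+08 / 1.6323e+10 = 0.01838 m

0.01838 m


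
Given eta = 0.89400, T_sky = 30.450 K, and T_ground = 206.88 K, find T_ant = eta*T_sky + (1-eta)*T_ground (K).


T_ant = 0.89400 * 30.450 + (1 - 0.89400) * 206.88 = 49.15 K

49.15 K


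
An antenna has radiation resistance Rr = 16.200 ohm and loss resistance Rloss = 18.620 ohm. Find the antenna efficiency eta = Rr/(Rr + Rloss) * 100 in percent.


eta = 16.200 / (16.200 + 18.620) * 100 = 46.52%

46.52%


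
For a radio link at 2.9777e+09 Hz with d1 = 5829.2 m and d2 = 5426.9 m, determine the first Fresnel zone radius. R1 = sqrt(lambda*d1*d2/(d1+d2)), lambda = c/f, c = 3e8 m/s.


lambda = c / f = 3.0000e+08 / 2.9777e+09 = 0.1007489 m
R1 = sqrt(0.1007489 * 5829.2 * 5426.9 / (5829.2 + 5426.9)) = 16.83 m

16.83 m


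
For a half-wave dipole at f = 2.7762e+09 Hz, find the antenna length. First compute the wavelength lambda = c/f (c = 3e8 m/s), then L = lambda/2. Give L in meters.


lambda = c / f = 3.0000e+08 / 2.7762e+09 = 0.1080614 m
L = lambda / 2 = 0.1080614 / 2 = 0.05403 m

0.05403 m


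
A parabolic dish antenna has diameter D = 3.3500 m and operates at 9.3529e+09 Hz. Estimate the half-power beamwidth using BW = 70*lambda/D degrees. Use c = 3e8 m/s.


lambda = c / f = 3.0000e+08 / 9.3529e+09 = 0.03207561 m
BW = 70 * 0.03207561 / 3.3500 = 0.6702 deg

0.6702 deg


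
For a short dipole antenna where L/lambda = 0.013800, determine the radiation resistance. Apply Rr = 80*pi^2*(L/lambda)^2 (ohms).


Rr = 80 * pi^2 * (0.013800)^2 = 80 * 9.869604 * 1.904400e-04 = 0.1504 ohm

0.1504 ohm


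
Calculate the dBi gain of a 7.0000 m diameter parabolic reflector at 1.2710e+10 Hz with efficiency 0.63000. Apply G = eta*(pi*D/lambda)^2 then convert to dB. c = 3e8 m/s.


lambda = c / f = 3.0000e+08 / 1.2710e+10 = 0.02360346 m
G_linear = 0.63000 * (pi * 7.0000 / 0.02360346)^2 = 546871.2
G_dBi = 10 * log10(546871.2) = 57.38 dBi

57.38 dBi


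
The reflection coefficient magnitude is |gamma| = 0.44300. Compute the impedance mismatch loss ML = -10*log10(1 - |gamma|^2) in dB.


ML = -10 * log10(1 - 0.44300^2) = -10 * log10(0.803751) = 0.9488 dB

0.9488 dB


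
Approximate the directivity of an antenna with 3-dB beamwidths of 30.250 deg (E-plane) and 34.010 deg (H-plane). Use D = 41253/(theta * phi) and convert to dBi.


D_linear = 41253 / (30.250 * 34.010) = 40.09808
D_dBi = 10 * log10(40.09808) = 16.03 dBi

16.03 dBi


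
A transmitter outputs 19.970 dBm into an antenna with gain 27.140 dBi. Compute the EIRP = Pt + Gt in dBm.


EIRP = Pt + Gt = 19.970 + 27.140 = 47.11 dBm

47.11 dBm


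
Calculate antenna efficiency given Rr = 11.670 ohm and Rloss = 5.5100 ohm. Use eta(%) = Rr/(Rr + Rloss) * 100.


eta = 11.670 / (11.670 + 5.5100) * 100 = 67.93%

67.93%


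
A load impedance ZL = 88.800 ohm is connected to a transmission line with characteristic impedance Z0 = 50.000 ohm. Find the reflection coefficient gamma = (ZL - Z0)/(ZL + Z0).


gamma = (88.800 - 50.000) / (88.800 + 50.000) = 0.2795

0.2795


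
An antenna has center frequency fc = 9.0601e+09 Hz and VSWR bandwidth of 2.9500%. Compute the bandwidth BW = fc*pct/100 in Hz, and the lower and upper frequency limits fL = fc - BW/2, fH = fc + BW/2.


BW = 9.0601e+09 * 2.9500/100 = 2.672730e+08 Hz
fL = 9.0601e+09 - 2.672730e+08/2 = 8.926e+09 Hz
fH = 9.0601e+09 + 2.672730e+08/2 = 9.194e+09 Hz

BW=2.673e+08 Hz, fL=8.926e+09 Hz, fH=9.194e+09 Hz


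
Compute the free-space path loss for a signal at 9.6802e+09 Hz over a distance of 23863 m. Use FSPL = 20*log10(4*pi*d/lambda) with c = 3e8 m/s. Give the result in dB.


lambda = c / f = 3.0000e+08 / 9.6802e+09 = 0.03099110 m
FSPL = 20 * log10(4*pi*23863/0.03099110) = 139.7 dB

139.7 dB


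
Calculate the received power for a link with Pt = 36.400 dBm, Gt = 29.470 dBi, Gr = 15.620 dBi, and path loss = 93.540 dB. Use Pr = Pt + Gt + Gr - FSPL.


Pr = 36.400 + 29.470 + 15.620 - 93.540 = -12.05 dBm

-12.05 dBm


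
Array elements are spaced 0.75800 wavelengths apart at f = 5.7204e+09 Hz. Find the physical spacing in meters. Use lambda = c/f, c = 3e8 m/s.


lambda = c / f = 3.0000e+08 / 5.7204e+09 = 0.05244389 m
d = 0.75800 * 0.05244389 = 0.03975 m

0.03975 m


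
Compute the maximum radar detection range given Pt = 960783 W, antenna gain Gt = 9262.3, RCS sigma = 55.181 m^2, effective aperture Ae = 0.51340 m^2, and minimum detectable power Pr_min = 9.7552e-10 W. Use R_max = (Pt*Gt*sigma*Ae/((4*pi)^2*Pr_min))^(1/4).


R^4 = 960783*9262.3*55.181*0.51340 / ((4*pi)^2 * 9.7552e-10) = 1.636567e+18
R_max = 1.636567e+18^0.25 = 35767 m

35767 m


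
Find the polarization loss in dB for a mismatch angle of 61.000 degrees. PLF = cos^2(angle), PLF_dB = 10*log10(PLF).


PLF_linear = cos^2(61.000 deg) = 0.2350404
PLF_dB = 10 * log10(0.2350404) = -6.289 dB

-6.289 dB


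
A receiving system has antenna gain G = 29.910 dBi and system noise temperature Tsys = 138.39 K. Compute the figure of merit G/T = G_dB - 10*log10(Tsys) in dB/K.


G/T = 29.910 - 10*log10(138.39) = 29.910 - 21.41105 = 8.499 dB/K

8.499 dB/K


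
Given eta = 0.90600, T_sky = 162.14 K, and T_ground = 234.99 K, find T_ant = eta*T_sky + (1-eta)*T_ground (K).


T_ant = 0.90600 * 162.14 + (1 - 0.90600) * 234.99 = 169.0 K

169.0 K


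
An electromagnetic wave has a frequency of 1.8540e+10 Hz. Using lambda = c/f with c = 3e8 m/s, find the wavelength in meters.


lambda = c / f = 3.0000e+08 / 1.8540e+10 = 0.01618 m

0.01618 m


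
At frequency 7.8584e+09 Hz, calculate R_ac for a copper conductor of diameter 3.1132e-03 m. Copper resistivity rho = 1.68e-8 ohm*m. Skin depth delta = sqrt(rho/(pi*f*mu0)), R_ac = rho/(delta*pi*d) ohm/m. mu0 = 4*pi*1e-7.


delta = sqrt(1.68e-8 / (pi * 7.8584e+09 * 4*pi*1e-7)) = 7.358812e-07 m
R_ac = 1.68e-8 / (7.358812e-07 * pi * 3.1132e-03) = 2.334 ohm/m

2.334 ohm/m


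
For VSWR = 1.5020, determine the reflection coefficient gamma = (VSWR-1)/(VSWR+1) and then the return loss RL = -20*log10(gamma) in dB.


gamma = (1.5020 - 1) / (1.5020 + 1) = 0.2006395
RL = -20 * log10(0.2006395) = 13.95 dB

13.95 dB


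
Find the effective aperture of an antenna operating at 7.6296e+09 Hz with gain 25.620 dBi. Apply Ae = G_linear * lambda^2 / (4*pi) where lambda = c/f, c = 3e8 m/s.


lambda = c / f = 3.0000e+08 / 7.6296e+09 = 0.03932054 m
G_linear = 10^(25.620/10) = 364.7539
Ae = G_linear * lambda^2 / (4*pi) = 364.7539 * 0.03932054^2 / (4*pi) = 0.04488 m^2

0.04488 m^2


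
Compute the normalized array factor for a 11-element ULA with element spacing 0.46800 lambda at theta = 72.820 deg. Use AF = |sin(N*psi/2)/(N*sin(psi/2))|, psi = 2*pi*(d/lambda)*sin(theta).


psi = 2*pi*0.46800*sin(72.820 deg) = 2.809329 rad
AF = |sin(11*2.809329/2) / (11*sin(2.809329/2))| = 0.02340

0.02340


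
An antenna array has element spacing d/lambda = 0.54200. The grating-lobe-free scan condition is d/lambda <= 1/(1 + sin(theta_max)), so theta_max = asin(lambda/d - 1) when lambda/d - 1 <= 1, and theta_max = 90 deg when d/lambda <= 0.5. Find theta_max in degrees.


lambda/d - 1 = 1/0.54200 - 1 = 0.8450185
theta_max = asin(0.8450185) = 57.67 deg

57.67 deg


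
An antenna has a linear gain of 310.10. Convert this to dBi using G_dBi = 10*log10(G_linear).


G_dBi = 10 * log10(310.10) = 24.92 dBi

24.92 dBi


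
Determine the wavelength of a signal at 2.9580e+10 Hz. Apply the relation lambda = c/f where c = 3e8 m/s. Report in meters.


lambda = c / f = 3.0000e+08 / 2.9580e+10 = 0.01014 m

0.01014 m


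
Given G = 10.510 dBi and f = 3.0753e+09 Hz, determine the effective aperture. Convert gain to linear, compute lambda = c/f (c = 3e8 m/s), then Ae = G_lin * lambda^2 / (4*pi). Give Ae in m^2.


lambda = c / f = 3.0000e+08 / 3.0753e+09 = 0.09755146 m
G_linear = 10^(10.510/10) = 11.24605
Ae = G_linear * lambda^2 / (4*pi) = 11.24605 * 0.09755146^2 / (4*pi) = 8.516e-03 m^2

8.516e-03 m^2


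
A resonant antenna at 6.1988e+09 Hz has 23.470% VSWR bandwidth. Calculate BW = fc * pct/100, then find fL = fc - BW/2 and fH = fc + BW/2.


BW = 6.1988e+09 * 23.470/100 = 1.454858e+09 Hz
fL = 6.1988e+09 - 1.454858e+09/2 = 5.471e+09 Hz
fH = 6.1988e+09 + 1.454858e+09/2 = 6.926e+09 Hz

BW=1.455e+09 Hz, fL=5.471e+09 Hz, fH=6.926e+09 Hz


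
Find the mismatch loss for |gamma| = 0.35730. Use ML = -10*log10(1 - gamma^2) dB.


ML = -10 * log10(1 - 0.35730^2) = -10 * log10(0.87233671) = 0.5932 dB

0.5932 dB


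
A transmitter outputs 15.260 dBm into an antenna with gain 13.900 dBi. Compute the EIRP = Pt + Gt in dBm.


EIRP = Pt + Gt = 15.260 + 13.900 = 29.16 dBm

29.16 dBm


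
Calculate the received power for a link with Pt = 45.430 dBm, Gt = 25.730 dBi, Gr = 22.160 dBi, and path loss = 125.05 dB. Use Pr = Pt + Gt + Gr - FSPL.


Pr = 45.430 + 25.730 + 22.160 - 125.05 = -31.73 dBm

-31.73 dBm


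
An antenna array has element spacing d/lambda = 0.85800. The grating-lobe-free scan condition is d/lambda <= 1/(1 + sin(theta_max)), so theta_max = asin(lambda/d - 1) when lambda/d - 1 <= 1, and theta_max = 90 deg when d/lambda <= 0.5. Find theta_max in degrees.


lambda/d - 1 = 1/0.85800 - 1 = 0.1655012
theta_max = asin(0.1655012) = 9.526 deg

9.526 deg


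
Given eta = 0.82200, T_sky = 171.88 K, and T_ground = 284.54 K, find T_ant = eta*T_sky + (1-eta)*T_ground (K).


T_ant = 0.82200 * 171.88 + (1 - 0.82200) * 284.54 = 191.9 K

191.9 K


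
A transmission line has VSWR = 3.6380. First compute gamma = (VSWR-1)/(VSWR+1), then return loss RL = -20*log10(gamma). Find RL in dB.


gamma = (3.6380 - 1) / (3.6380 + 1) = 0.5687796
RL = -20 * log10(0.5687796) = 4.901 dB

4.901 dB


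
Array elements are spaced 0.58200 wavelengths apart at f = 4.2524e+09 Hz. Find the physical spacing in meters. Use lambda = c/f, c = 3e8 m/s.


lambda = c / f = 3.0000e+08 / 4.2524e+09 = 0.07054840 m
d = 0.58200 * 0.07054840 = 0.04106 m

0.04106 m


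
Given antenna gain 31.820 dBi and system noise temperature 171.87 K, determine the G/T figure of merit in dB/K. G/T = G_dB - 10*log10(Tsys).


G/T = 31.820 - 10*log10(171.87) = 31.820 - 22.35200 = 9.468 dB/K

9.468 dB/K


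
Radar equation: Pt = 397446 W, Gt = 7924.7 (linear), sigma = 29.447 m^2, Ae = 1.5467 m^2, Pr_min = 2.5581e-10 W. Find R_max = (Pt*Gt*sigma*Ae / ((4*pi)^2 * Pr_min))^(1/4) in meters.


R^4 = 397446*7924.7*29.447*1.5467 / ((4*pi)^2 * 2.5581e-10) = 3.551165e+18
R_max = 3.551165e+18^0.25 = 43410 m

43410 m


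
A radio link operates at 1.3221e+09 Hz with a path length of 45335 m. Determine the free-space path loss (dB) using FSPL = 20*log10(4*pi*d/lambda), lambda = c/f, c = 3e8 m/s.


lambda = c / f = 3.0000e+08 / 1.3221e+09 = 0.2269117 m
FSPL = 20 * log10(4*pi*45335/0.2269117) = 128.0 dB

128.0 dB


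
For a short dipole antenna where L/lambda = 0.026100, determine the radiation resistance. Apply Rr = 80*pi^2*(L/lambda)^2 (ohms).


Rr = 80 * pi^2 * (0.026100)^2 = 80 * 9.869604 * 6.812100e-04 = 0.5379 ohm

0.5379 ohm


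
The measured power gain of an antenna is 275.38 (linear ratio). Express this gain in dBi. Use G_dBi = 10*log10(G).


G_dBi = 10 * log10(275.38) = 24.40 dBi

24.40 dBi


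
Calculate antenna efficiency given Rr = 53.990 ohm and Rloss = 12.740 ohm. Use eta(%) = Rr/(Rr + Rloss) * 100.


eta = 53.990 / (53.990 + 12.740) * 100 = 80.91%

80.91%


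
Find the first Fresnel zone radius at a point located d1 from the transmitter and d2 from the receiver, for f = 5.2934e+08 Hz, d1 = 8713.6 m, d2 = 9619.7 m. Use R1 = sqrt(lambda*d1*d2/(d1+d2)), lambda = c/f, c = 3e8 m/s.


lambda = c / f = 3.0000e+08 / 5.2934e+08 = 0.5667435 m
R1 = sqrt(0.5667435 * 8713.6 * 9619.7 / (8713.6 + 9619.7)) = 50.90 m

50.90 m


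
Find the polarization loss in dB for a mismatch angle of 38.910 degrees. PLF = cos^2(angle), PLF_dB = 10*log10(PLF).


PLF_linear = cos^2(38.910 deg) = 0.6054918
PLF_dB = 10 * log10(0.6054918) = -2.179 dB

-2.179 dB


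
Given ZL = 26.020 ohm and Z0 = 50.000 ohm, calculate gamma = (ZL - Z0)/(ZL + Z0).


gamma = (26.020 - 50.000) / (26.020 + 50.000) = -0.3154

-0.3154


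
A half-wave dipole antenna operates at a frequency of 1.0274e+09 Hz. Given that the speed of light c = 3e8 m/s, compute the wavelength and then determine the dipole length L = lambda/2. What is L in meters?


lambda = c / f = 3.0000e+08 / 1.0274e+09 = 0.2919992 m
L = lambda / 2 = 0.2919992 / 2 = 0.1460 m

0.1460 m


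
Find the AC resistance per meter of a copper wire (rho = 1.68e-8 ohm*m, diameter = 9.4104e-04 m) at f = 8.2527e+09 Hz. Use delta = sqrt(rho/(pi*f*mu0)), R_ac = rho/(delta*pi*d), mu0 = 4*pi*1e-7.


delta = sqrt(1.68e-8 / (pi * 8.2527e+09 * 4*pi*1e-7)) = 7.180865e-07 m
R_ac = 1.68e-8 / (7.180865e-07 * pi * 9.4104e-04) = 7.914 ohm/m

7.914 ohm/m


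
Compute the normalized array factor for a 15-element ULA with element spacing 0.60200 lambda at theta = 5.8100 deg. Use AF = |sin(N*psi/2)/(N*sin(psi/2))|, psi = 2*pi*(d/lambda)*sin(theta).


psi = 2*pi*0.60200*sin(5.8100 deg) = 0.3829000 rad
AF = |sin(15*0.3829000/2) / (15*sin(0.3829000/2))| = 0.09340

0.09340


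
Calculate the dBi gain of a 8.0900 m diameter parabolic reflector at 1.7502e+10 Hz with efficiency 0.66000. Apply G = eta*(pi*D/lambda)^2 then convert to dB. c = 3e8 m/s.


lambda = c / f = 3.0000e+08 / 1.7502e+10 = 0.01714090 m
G_linear = 0.66000 * (pi * 8.0900 / 0.01714090)^2 = 1.451020e+06
G_dBi = 10 * log10(1.451020e+06) = 61.62 dBi

61.62 dBi


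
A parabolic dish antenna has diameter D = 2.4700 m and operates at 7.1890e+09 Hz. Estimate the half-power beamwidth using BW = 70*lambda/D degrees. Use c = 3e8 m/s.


lambda = c / f = 3.0000e+08 / 7.1890e+09 = 0.04173042 m
BW = 70 * 0.04173042 / 2.4700 = 1.183 deg

1.183 deg


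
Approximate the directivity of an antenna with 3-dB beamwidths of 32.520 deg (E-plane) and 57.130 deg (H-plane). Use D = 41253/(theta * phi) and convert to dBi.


D_linear = 41253 / (32.520 * 57.130) = 22.20449
D_dBi = 10 * log10(22.20449) = 13.46 dBi

13.46 dBi


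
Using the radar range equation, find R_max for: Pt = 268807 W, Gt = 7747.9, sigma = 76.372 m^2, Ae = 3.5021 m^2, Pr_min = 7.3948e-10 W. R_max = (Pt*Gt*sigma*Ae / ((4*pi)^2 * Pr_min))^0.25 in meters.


R^4 = 268807*7747.9*76.372*3.5021 / ((4*pi)^2 * 7.3948e-10) = 4.770250e+18
R_max = 4.770250e+18^0.25 = 46734 m

46734 m


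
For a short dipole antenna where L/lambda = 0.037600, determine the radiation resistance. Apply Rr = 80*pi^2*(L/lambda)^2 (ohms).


Rr = 80 * pi^2 * (0.037600)^2 = 80 * 9.869604 * 1.413760e-03 = 1.116 ohm

1.116 ohm


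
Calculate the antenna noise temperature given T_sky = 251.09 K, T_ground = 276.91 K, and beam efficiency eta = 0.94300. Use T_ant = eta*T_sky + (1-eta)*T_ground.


T_ant = 0.94300 * 251.09 + (1 - 0.94300) * 276.91 = 252.6 K

252.6 K


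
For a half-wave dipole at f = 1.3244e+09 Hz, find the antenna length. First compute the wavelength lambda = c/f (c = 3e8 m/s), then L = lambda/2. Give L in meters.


lambda = c / f = 3.0000e+08 / 1.3244e+09 = 0.2265177 m
L = lambda / 2 = 0.2265177 / 2 = 0.1133 m

0.1133 m


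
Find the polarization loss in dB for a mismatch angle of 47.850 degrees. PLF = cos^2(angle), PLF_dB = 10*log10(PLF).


PLF_linear = cos^2(47.850 deg) = 0.4503401
PLF_dB = 10 * log10(0.4503401) = -3.465 dB

-3.465 dB


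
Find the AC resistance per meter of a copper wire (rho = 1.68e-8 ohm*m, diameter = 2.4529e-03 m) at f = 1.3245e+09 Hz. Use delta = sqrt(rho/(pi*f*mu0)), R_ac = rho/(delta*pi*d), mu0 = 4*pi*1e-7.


delta = sqrt(1.68e-8 / (pi * 1.3245e+09 * 4*pi*1e-7)) = 1.792457e-06 m
R_ac = 1.68e-8 / (1.792457e-06 * pi * 2.4529e-03) = 1.216 ohm/m

1.216 ohm/m


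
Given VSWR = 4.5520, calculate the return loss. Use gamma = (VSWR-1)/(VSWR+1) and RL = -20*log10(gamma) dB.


gamma = (4.5520 - 1) / (4.5520 + 1) = 0.6397695
RL = -20 * log10(0.6397695) = 3.880 dB

3.880 dB


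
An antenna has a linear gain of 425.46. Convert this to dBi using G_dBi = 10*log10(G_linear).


G_dBi = 10 * log10(425.46) = 26.29 dBi

26.29 dBi


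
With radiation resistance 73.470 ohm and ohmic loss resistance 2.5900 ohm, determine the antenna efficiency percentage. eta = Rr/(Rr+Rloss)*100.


eta = 73.470 / (73.470 + 2.5900) * 100 = 96.59%

96.59%


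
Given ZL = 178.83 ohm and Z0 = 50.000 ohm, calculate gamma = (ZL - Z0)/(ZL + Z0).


gamma = (178.83 - 50.000) / (178.83 + 50.000) = 0.5630

0.5630


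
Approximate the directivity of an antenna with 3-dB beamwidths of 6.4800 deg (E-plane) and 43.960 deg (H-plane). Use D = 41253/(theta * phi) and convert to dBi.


D_linear = 41253 / (6.4800 * 43.960) = 144.8181
D_dBi = 10 * log10(144.8181) = 21.61 dBi

21.61 dBi


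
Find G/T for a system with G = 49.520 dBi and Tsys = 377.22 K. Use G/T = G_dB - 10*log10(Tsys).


G/T = 49.520 - 10*log10(377.22) = 49.520 - 25.76595 = 23.75 dB/K

23.75 dB/K


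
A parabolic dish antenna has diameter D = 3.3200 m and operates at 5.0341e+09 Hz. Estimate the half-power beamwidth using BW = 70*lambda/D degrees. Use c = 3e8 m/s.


lambda = c / f = 3.0000e+08 / 5.0341e+09 = 0.05959357 m
BW = 70 * 0.05959357 / 3.3200 = 1.256 deg

1.256 deg


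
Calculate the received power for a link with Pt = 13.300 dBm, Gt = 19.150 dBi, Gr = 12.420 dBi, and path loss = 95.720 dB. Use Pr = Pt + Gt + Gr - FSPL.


Pr = 13.300 + 19.150 + 12.420 - 95.720 = -50.85 dBm

-50.85 dBm


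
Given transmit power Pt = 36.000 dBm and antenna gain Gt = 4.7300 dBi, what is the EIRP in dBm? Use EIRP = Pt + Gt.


EIRP = Pt + Gt = 36.000 + 4.7300 = 40.73 dBm

40.73 dBm


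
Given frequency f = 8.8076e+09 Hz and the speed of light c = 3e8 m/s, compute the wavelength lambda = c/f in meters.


lambda = c / f = 3.0000e+08 / 8.8076e+09 = 0.03406 m

0.03406 m


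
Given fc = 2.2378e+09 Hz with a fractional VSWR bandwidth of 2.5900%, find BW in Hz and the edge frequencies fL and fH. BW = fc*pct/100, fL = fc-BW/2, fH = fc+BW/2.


BW = 2.2378e+09 * 2.5900/100 = 5.795902e+07 Hz
fL = 2.2378e+09 - 5.795902e+07/2 = 2.209e+09 Hz
fH = 2.2378e+09 + 5.795902e+07/2 = 2.267e+09 Hz

BW=5.796e+07 Hz, fL=2.209e+09 Hz, fH=2.267e+09 Hz


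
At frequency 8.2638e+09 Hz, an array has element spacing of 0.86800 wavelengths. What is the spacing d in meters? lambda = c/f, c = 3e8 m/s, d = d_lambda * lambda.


lambda = c / f = 3.0000e+08 / 8.2638e+09 = 0.03630291 m
d = 0.86800 * 0.03630291 = 0.03151 m

0.03151 m


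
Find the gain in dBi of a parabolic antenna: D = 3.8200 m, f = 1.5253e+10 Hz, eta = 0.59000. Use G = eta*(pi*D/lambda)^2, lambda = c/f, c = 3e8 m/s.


lambda = c / f = 3.0000e+08 / 1.5253e+10 = 0.01966826 m
G_linear = 0.59000 * (pi * 3.8200 / 0.01966826)^2 = 219657.8
G_dBi = 10 * log10(219657.8) = 53.42 dBi

53.42 dBi


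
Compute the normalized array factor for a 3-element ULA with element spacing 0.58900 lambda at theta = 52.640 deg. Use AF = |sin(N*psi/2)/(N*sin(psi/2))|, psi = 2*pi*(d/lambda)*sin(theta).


psi = 2*pi*0.58900*sin(52.640 deg) = 2.941535 rad
AF = |sin(3*2.941535/2) / (3*sin(2.941535/2))| = 0.3200

0.3200


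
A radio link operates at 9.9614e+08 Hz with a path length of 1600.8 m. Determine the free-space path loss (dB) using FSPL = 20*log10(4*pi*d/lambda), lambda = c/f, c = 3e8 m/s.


lambda = c / f = 3.0000e+08 / 9.9614e+08 = 0.3011625 m
FSPL = 20 * log10(4*pi*1600.8/0.3011625) = 96.49 dB

96.49 dB


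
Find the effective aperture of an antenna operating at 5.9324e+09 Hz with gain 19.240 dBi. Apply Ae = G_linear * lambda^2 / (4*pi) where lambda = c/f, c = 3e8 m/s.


lambda = c / f = 3.0000e+08 / 5.9324e+09 = 0.05056975 m
G_linear = 10^(19.240/10) = 83.94600
Ae = G_linear * lambda^2 / (4*pi) = 83.94600 * 0.05056975^2 / (4*pi) = 0.01708 m^2

0.01708 m^2


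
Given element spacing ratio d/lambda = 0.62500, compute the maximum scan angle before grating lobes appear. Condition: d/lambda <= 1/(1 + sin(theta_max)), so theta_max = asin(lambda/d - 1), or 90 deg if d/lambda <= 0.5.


lambda/d - 1 = 1/0.62500 - 1 = 0.6000000
theta_max = asin(0.6000000) = 36.87 deg

36.87 deg


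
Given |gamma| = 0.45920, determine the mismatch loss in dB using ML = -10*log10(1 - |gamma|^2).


ML = -10 * log10(1 - 0.45920^2) = -10 * log10(0.78913536) = 1.028 dB

1.028 dB


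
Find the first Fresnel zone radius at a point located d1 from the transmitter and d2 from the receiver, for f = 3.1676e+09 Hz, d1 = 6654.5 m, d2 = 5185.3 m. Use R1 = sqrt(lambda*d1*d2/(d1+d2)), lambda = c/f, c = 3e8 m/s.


lambda = c / f = 3.0000e+08 / 3.1676e+09 = 0.09470893 m
R1 = sqrt(0.09470893 * 6654.5 * 5185.3 / (6654.5 + 5185.3)) = 16.61 m

16.61 m


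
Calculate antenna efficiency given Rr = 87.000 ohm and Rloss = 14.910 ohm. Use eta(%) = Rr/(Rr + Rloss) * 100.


eta = 87.000 / (87.000 + 14.910) * 100 = 85.37%

85.37%


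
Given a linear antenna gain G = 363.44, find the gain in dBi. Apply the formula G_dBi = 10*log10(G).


G_dBi = 10 * log10(363.44) = 25.60 dBi

25.60 dBi


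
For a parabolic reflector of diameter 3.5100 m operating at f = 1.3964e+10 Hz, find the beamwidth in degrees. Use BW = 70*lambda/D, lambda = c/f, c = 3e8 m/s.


lambda = c / f = 3.0000e+08 / 1.3964e+10 = 0.02148382 m
BW = 70 * 0.02148382 / 3.5100 = 0.4285 deg

0.4285 deg


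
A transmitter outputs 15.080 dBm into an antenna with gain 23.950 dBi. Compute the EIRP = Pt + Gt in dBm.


EIRP = Pt + Gt = 15.080 + 23.950 = 39.03 dBm

39.03 dBm


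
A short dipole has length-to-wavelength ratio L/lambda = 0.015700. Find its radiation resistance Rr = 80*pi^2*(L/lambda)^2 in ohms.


Rr = 80 * pi^2 * (0.015700)^2 = 80 * 9.869604 * 2.464900e-04 = 0.1946 ohm

0.1946 ohm


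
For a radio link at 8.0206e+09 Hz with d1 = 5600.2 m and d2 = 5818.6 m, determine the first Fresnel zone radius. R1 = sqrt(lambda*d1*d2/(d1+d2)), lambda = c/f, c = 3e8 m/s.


lambda = c / f = 3.0000e+08 / 8.0206e+09 = 0.03740369 m
R1 = sqrt(0.03740369 * 5600.2 * 5818.6 / (5600.2 + 5818.6)) = 10.33 m

10.33 m


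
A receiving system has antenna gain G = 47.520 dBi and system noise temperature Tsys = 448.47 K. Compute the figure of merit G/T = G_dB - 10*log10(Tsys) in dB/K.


G/T = 47.520 - 10*log10(448.47) = 47.520 - 26.51733 = 21.00 dB/K

21.00 dB/K


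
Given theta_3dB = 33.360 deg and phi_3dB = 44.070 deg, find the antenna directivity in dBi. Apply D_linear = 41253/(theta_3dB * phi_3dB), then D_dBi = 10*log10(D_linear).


D_linear = 41253 / (33.360 * 44.070) = 28.05992
D_dBi = 10 * log10(28.05992) = 14.48 dBi

14.48 dBi


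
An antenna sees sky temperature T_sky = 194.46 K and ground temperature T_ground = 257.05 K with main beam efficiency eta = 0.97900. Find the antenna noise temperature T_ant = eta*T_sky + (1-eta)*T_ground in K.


T_ant = 0.97900 * 194.46 + (1 - 0.97900) * 257.05 = 195.8 K

195.8 K


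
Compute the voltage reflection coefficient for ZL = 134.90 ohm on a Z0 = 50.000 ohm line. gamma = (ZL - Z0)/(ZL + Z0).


gamma = (134.90 - 50.000) / (134.90 + 50.000) = 0.4592

0.4592


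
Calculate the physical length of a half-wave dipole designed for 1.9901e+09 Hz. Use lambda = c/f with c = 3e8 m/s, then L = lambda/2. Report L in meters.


lambda = c / f = 3.0000e+08 / 1.9901e+09 = 0.1507462 m
L = lambda / 2 = 0.1507462 / 2 = 0.07537 m

0.07537 m


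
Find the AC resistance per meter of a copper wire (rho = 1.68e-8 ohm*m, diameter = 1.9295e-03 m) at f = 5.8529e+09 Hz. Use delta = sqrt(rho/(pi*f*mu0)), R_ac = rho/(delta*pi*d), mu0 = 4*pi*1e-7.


delta = sqrt(1.68e-8 / (pi * 5.8529e+09 * 4*pi*1e-7)) = 8.526862e-07 m
R_ac = 1.68e-8 / (8.526862e-07 * pi * 1.9295e-03) = 3.250 ohm/m

3.250 ohm/m


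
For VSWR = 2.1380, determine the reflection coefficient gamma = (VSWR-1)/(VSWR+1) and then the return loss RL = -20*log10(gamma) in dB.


gamma = (2.1380 - 1) / (2.1380 + 1) = 0.3626514
RL = -20 * log10(0.3626514) = 8.810 dB

8.810 dB


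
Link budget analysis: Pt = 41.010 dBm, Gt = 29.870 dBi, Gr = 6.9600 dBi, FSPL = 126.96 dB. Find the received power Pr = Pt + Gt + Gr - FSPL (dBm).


Pr = 41.010 + 29.870 + 6.9600 - 126.96 = -49.12 dBm

-49.12 dBm


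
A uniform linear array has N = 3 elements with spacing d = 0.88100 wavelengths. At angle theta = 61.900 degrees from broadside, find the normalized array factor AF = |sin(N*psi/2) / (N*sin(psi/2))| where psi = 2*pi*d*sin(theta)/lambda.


psi = 2*pi*0.88100*sin(61.900 deg) = 4.883001 rad
AF = |sin(3*4.883001/2) / (3*sin(4.883001/2))| = 0.4465

0.4465


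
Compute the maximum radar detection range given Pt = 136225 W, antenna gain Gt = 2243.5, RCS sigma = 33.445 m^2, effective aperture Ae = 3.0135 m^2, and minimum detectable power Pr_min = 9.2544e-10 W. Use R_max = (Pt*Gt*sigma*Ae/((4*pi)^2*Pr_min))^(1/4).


R^4 = 136225*2243.5*33.445*3.0135 / ((4*pi)^2 * 9.2544e-10) = 2.107741e+17
R_max = 2.107741e+17^0.25 = 21427 m

21427 m


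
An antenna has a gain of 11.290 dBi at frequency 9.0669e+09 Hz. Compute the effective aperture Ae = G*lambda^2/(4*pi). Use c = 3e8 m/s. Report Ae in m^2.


lambda = c / f = 3.0000e+08 / 9.0669e+09 = 0.03308738 m
G_linear = 10^(11.290/10) = 13.45860
Ae = G_linear * lambda^2 / (4*pi) = 13.45860 * 0.03308738^2 / (4*pi) = 1.173e-03 m^2

1.173e-03 m^2


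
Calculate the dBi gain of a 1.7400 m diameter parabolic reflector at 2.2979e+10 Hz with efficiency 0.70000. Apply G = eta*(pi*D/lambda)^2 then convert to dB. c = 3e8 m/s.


lambda = c / f = 3.0000e+08 / 2.2979e+10 = 0.01305540 m
G_linear = 0.70000 * (pi * 1.7400 / 0.01305540)^2 = 122720.2
G_dBi = 10 * log10(122720.2) = 50.89 dBi

50.89 dBi


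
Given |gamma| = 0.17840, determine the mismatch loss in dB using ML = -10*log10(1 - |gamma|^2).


ML = -10 * log10(1 - 0.17840^2) = -10 * log10(0.96817344) = 0.1405 dB

0.1405 dB


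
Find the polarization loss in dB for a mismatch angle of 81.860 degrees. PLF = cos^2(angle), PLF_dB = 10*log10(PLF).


PLF_linear = cos^2(81.860 deg) = 0.02004840
PLF_dB = 10 * log10(0.02004840) = -16.98 dB

-16.98 dB


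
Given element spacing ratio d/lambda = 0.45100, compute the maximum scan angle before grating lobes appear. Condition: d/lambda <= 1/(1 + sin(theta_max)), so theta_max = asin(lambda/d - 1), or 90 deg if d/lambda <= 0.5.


lambda/d - 1 = 1/0.45100 - 1 = 1.217295 >= 1
d/lambda <= 0.5, so the array can scan to endfire without grating lobes: theta_max = 90 deg

90 deg


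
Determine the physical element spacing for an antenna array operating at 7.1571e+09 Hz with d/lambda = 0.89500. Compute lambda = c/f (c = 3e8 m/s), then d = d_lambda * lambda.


lambda = c / f = 3.0000e+08 / 7.1571e+09 = 0.04191642 m
d = 0.89500 * 0.04191642 = 0.03752 m

0.03752 m


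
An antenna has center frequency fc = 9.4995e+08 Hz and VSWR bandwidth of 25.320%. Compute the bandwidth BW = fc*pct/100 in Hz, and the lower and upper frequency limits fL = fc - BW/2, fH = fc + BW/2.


BW = 9.4995e+08 * 25.320/100 = 2.405273e+08 Hz
fL = 9.4995e+08 - 2.405273e+08/2 = 8.297e+08 Hz
fH = 9.4995e+08 + 2.405273e+08/2 = 1.070e+09 Hz

BW=2.405e+08 Hz, fL=8.297e+08 Hz, fH=1.070e+09 Hz


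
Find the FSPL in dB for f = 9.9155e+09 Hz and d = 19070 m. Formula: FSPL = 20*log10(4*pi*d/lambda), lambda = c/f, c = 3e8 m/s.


lambda = c / f = 3.0000e+08 / 9.9155e+09 = 0.03025566 m
FSPL = 20 * log10(4*pi*19070/0.03025566) = 138.0 dB

138.0 dB


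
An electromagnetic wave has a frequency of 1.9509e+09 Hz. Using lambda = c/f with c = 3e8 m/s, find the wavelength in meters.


lambda = c / f = 3.0000e+08 / 1.9509e+09 = 0.1538 m

0.1538 m


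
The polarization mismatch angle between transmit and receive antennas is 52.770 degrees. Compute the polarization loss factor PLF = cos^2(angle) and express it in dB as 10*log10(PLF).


PLF_linear = cos^2(52.770 deg) = 0.3660445
PLF_dB = 10 * log10(0.3660445) = -4.365 dB

-4.365 dB


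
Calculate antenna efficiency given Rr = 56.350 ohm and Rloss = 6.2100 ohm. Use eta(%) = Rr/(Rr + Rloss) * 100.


eta = 56.350 / (56.350 + 6.2100) * 100 = 90.07%

90.07%


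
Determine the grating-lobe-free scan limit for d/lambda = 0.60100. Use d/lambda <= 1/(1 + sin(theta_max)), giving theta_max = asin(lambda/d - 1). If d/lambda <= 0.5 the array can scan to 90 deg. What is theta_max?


lambda/d - 1 = 1/0.60100 - 1 = 0.6638935
theta_max = asin(0.6638935) = 41.60 deg

41.60 deg


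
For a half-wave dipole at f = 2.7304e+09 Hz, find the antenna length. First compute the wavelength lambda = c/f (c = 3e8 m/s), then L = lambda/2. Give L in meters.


lambda = c / f = 3.0000e+08 / 2.7304e+09 = 0.1098740 m
L = lambda / 2 = 0.1098740 / 2 = 0.05494 m

0.05494 m


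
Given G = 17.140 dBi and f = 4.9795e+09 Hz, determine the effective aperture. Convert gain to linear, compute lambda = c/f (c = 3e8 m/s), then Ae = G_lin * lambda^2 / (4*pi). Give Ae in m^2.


lambda = c / f = 3.0000e+08 / 4.9795e+09 = 0.06024701 m
G_linear = 10^(17.140/10) = 51.76068
Ae = G_linear * lambda^2 / (4*pi) = 51.76068 * 0.06024701^2 / (4*pi) = 0.01495 m^2

0.01495 m^2


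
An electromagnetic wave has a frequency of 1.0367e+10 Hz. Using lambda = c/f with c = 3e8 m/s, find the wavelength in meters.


lambda = c / f = 3.0000e+08 / 1.0367e+10 = 0.02894 m

0.02894 m


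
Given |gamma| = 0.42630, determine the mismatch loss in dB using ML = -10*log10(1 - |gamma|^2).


ML = -10 * log10(1 - 0.42630^2) = -10 * log10(0.81826831) = 0.8710 dB

0.8710 dB


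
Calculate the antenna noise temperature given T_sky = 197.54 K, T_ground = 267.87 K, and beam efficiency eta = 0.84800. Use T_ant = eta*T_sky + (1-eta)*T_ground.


T_ant = 0.84800 * 197.54 + (1 - 0.84800) * 267.87 = 208.2 K

208.2 K


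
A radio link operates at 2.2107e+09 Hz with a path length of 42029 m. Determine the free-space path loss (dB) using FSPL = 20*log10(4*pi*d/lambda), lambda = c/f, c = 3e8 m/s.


lambda = c / f = 3.0000e+08 / 2.2107e+09 = 0.1357036 m
FSPL = 20 * log10(4*pi*42029/0.1357036) = 131.8 dB

131.8 dB


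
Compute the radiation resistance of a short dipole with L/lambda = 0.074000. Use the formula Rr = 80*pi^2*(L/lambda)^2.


Rr = 80 * pi^2 * (0.074000)^2 = 80 * 9.869604 * 5.476000e-03 = 4.324 ohm

4.324 ohm


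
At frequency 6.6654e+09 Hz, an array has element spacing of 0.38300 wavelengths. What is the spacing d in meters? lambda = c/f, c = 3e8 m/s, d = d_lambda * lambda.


lambda = c / f = 3.0000e+08 / 6.6654e+09 = 0.04500855 m
d = 0.38300 * 0.04500855 = 0.01724 m

0.01724 m
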